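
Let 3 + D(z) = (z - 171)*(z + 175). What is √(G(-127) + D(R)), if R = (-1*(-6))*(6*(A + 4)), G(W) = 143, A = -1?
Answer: 133*I ≈ 133.0*I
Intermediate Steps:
R = 108 (R = (-1*(-6))*(6*(-1 + 4)) = 6*(6*3) = 6*18 = 108)
D(z) = -3 + (-171 + z)*(175 + z) (D(z) = -3 + (z - 171)*(z + 175) = -3 + (-171 + z)*(175 + z))
√(G(-127) + D(R)) = √(143 + (-29928 + 108² + 4*108)) = √(143 + (-29928 + 11664 + 432)) = √(143 - 17832) = √(-17689) = 133*I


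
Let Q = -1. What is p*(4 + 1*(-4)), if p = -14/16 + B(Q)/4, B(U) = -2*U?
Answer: 0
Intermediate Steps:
p = -3/8 (p = -14/16 - 2*(-1)/4 = -14*1/16 + 2*(¼) = -7/8 + ½ = -3/8 ≈ -0.37500)
p*(4 + 1*(-4)) = -3*(4 + 1*(-4))/8 = -3*(4 - 4)/8 = -3/8*0 = 0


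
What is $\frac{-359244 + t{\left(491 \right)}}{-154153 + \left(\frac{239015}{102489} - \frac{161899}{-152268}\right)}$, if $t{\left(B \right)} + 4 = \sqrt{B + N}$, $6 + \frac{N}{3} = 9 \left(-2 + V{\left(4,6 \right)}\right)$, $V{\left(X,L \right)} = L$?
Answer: $\frac{622927851204544}{267291904160925} - \frac{1733977228 \sqrt{581}}{267291904160925} \approx 2.3304$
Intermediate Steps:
$N = 90$ ($N = -18 + 3 \cdot 9 \left(-2 + 6\right) = -18 + 3 \cdot 9 \cdot 4 = -18 + 3 \cdot 36 = -18 + 108 = 90$)
$t{\left(B \right)} = -4 + \sqrt{90 + B}$ ($t{\left(B \right)} = -4 + \sqrt{B + 90} = -4 + \sqrt{90 + B}$)
$\frac{-359244 + t{\left(491 \right)}}{-154153 + \left(\frac{239015}{102489} - \frac{161899}{-152268}\right)} = \frac{-359244 - \left(4 - \sqrt{90 + 491}\right)}{-154153 + \left(\frac{239015}{102489} - \frac{161899}{-152268}\right)} = \frac{-359244 - \left(4 - \sqrt{581}\right)}{-154153 + \left(239015 \cdot \frac{1}{102489} - - \frac{161899}{152268}\right)} = \frac{-359248 + \sqrt{581}}{-154153 + \left(\frac{239015}{102489} + \frac{161899}{152268}\right)} = \frac{-359248 + \sqrt{581}}{-154153 + \frac{5887466959}{1733977228}} = \frac{-359248 + \sqrt{581}}{- \frac{267291904160925}{1733977228}} = \left(-359248 + \sqrt{581}\right) \left(- \frac{1733977228}{267291904160925}\right) = \frac{622927851204544}{267291904160925} - \frac{1733977228 \sqrt{581}}{267291904160925}$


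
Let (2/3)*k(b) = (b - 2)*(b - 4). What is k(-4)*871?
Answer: 62712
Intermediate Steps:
k(b) = 3*(-4 + b)*(-2 + b)/2 (k(b) = 3*((b - 2)*(b - 4))/2 = 3*((-2 + b)*(-4 + b))/2 = 3*((-4 + b)*(-2 + b))/2 = 3*(-4 + b)*(-2 + b)/2)
k(-4)*871 = (12 - 9*(-4) + (3/2)*(-4)²)*871 = (12 + 36 + (3/2)*16)*871 = (12 + 36 + 24)*871 = 72*871 = 62712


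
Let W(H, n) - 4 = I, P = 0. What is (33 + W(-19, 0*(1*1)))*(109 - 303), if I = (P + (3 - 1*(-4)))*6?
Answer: -15326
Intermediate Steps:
I = 42 (I = (0 + (3 - 1*(-4)))*6 = (0 + (3 + 4))*6 = (0 + 7)*6 = 7*6 = 42)
W(H, n) = 46 (W(H, n) = 4 + 42 = 46)
(33 + W(-19, 0*(1*1)))*(109 - 303) = (33 + 46)*(109 - 303) = 79*(-194) = -15326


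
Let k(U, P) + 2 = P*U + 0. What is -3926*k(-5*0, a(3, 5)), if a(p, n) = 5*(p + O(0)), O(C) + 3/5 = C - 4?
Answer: 7852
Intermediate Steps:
O(C) = -23/5 + C (O(C) = -⅗ + (C - 4) = -⅗ + (-4 + C) = -23/5 + C)
a(p, n) = -23 + 5*p (a(p, n) = 5*(p + (-23/5 + 0)) = 5*(p - 23/5) = 5*(-23/5 + p) = -23 + 5*p)
k(U, P) = -2 + P*U (k(U, P) = -2 + (P*U + 0) = -2 + P*U)
-3926*k(-5*0, a(3, 5)) = -3926*(-2 + (-23 + 5*3)*(-5*0)) = -3926*(-2 + (-23 + 15)*0) = -3926*(-2 - 8*0) = -3926*(-2 + 0) = -3926*(-2) = 7852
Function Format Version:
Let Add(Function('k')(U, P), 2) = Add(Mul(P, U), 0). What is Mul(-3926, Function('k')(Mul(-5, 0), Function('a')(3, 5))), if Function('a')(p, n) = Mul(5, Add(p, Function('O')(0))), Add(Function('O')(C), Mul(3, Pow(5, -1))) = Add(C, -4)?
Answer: 7852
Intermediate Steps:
Function('O')(C) = Add(Rational(-23, 5), C) (Function('O')(C) = Add(Rational(-3, 5), Add(C, -4)) = Add(Rational(-3, 5), Add(-4, C)) = Add(Rational(-23, 5), C))
Function('a')(p, n) = Add(-23, Mul(5, p)) (Function('a')(p, n) = Mul(5, Add(p, Add(Rational(-23, 5), 0))) = Mul(5, Add(p, Rational(-23, 5))) = Mul(5, Add(Rational(-23, 5), p)) = Add(-23, Mul(5, p)))
Function('k')(U, P) = Add(-2, Mul(P, U)) (Function('k')(U, P) = Add(-2, Add(Mul(P, U), 0)) = Add(-2, Mul(P, U)))
Mul(-3926, Function('k')(Mul(-5, 0), Function('a')(3, 5))) = Mul(-3926, Add(-2, Mul(Add(-23, Mul(5, 3)), Mul(-5, 0)))) = Mul(-3926, Add(-2, Mul(Add(-23, 15), 0))) = Mul(-3926, Add(-2, Mul(-8, 0))) = Mul(-3926, Add(-2, 0)) = Mul(-3926, -2) = 7852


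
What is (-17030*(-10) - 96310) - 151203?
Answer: -77213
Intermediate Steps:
(-17030*(-10) - 96310) - 151203 = (170300 - 96310) - 151203 = 73990 - 151203 = -77213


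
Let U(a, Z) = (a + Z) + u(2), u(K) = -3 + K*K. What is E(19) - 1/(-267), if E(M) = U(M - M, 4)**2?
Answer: 6676/267 ≈ 25.004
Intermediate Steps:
u(K) = -3 + K**2
U(a, Z) = 1 + Z + a (U(a, Z) = (a + Z) + (-3 + 2**2) = (Z + a) + (-3 + 4) = (Z + a) + 1 = 1 + Z + a)
E(M) = 25 (E(M) = (1 + 4 + (M - M))**2 = (1 + 4 + 0)**2 = 5**2 = 25)
E(19) - 1/(-267) = 25 - 1/(-267) = 25 - 1*(-1/267) = 25 + 1/267 = 6676/267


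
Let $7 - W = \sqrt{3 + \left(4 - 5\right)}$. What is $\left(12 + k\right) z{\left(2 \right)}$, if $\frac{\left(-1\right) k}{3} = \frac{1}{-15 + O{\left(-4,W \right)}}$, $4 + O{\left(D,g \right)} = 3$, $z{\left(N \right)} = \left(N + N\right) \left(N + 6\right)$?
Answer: $390$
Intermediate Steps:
$z{\left(N \right)} = 2 N \left(6 + N\right)$
$W = 7 - \sqrt{2}$ ($W = 7 - \sqrt{3 + \left(4 - 5\right)} = 7 - \sqrt{3 - 1} = 7 - \sqrt{2} \approx 5.5858$)
$O{\left(D,g \right)} = -1$ ($O{\left(D,g \right)} = -4 + 3 = -1$)
$k = \frac{3}{16}$ ($k = - \frac{3}{-15 - 1} = - \frac{3}{-16} = \left(-3\right) \left(- \frac{1}{16}\right) = \frac{3}{16} \approx 0.1875$)
$\left(12 + k\right) z{\left(2 \right)} = \left(12 + \frac{3}{16}\right) 2 \cdot 2 \left(6 + 2\right) = \frac{195 \cdot 2 \cdot 2 \cdot 8}{16} = \frac{195}{16} \cdot 32 = 390$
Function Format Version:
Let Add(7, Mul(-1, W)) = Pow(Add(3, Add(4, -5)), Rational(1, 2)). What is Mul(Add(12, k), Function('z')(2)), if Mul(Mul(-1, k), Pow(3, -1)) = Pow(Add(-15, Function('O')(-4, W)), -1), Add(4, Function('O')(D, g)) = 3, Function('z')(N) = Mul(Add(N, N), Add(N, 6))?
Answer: 390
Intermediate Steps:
Function('z')(N) = Mul(2, N, Add(6, N)) (Function('z')(N) = Mul(Mul(2, N), Add(6, N)) = Mul(2, N, Add(6, N)))
W = Add(7, Mul(-1, Pow(2, Rational(1, 2)))) (W = Add(7, Mul(-1, Pow(Add(3, Add(4, -5)), Rational(1, 2)))) = Add(7, Mul(-1, Pow(Add(3, -1), Rational(1, 2)))) = Add(7, Mul(-1, Pow(2, Rational(1, 2)))) ≈ 5.5858)
Function('O')(D, g) = -1 (Function('O')(D, g) = Add(-4, 3) = -1)
k = Rational(3, 16) (k = Mul(-3, Pow(Add(-15, -1), -1)) = Mul(-3, Pow(-16, -1)) = Mul(-3, Rational(-1, 16)) = Rational(3, 16) ≈ 0.18750)
Mul(Add(12, k), Function('z')(2)) = Mul(Add(12, Rational(3, 16)), Mul(2, 2, Add(6, 2))) = Mul(Rational(195, 16), Mul(2, 2, 8)) = Mul(Rational(195, 16), 32) = 390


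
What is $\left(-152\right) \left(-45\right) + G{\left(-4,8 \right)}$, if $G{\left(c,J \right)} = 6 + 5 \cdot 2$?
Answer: $6856$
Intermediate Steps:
$G{\left(c,J \right)} = 16$ ($G{\left(c,J \right)} = 6 + 10 = 16$)
$\left(-152\right) \left(-45\right) + G{\left(-4,8 \right)} = \left(-152\right) \left(-45\right) + 16 = 6840 + 16 = 6856$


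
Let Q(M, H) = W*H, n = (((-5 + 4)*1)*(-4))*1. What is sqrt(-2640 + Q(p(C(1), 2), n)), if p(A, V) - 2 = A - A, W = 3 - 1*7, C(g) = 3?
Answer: 4*I*sqrt(166) ≈ 51.536*I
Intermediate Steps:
W = -4 (W = 3 - 7 = -4)
n = 4 (n = (-1*1*(-4))*1 = -1*(-4)*1 = 4*1 = 4)
p(A, V) = 2 (p(A, V) = 2 + (A - A) = 2 + 0 = 2)
Q(M, H) = -4*H
sqrt(-2640 + Q(p(C(1), 2), n)) = sqrt(-2640 - 4*4) = sqrt(-2640 - 16) = sqrt(-2656) = 4*I*sqrt(166)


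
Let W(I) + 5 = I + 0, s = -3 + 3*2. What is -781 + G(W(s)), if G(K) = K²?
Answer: -777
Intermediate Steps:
s = 3 (s = -3 + 6 = 3)
W(I) = -5 + I (W(I) = -5 + (I + 0) = -5 + I)
-781 + G(W(s)) = -781 + (-5 + 3)² = -781 + (-2)² = -781 + 4 = -777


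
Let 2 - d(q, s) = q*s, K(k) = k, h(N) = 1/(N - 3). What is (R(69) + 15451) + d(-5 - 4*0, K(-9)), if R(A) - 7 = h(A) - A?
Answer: 1012837/66 ≈ 15346.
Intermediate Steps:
h(N) = 1/(-3 + N)
d(q, s) = 2 - q*s
R(A) = 7 + 1/(-3 + A) - A (R(A) = 7 + (1/(-3 + A) - A) = 7 + 1/(-3 + A) - A)
(R(69) + 15451) + d(-5 - 4*0, K(-9)) = ((1 + (-3 + 69)*(7 - 1*69))/(-3 + 69) + 15451) + (2 - 1*(-5 - 4*0)*(-9)) = ((1 + 66*(7 - 69))/66 + 15451) + (2 - 1*(-5 + 0)*(-9)) = ((1 + 66*(-62))/66 + 15451) + (2 - 1*(-5)*(-9)) = ((1 - 4092)/66 + 15451) + (2 - 45) = ((1/66)*(-4091) + 15451) - 43 = (-4091/66 + 15451) - 43 = 1015675/66 - 43 = 1012837/66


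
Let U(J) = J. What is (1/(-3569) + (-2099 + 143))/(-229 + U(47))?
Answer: 6980965/649558 ≈ 10.747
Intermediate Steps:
(1/(-3569) + (-2099 + 143))/(-229 + U(47)) = (1/(-3569) + (-2099 + 143))/(-229 + 47) = (-1/3569 - 1956)/(-182) = -6980965/3569*(-1/182) = 6980965/649558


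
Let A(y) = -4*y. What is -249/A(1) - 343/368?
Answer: 22565/368 ≈ 61.318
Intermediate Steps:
-249/A(1) - 343/368 = -249/((-4*1)) - 343/368 = -249/(-4) - 343*1/368 = -249*(-1/4) - 343/368 = 249/4 - 343/368 = 22565/368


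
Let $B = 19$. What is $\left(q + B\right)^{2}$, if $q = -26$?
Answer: $49$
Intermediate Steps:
$\left(q + B\right)^{2} = \left(-26 + 19\right)^{2} = \left(-7\right)^{2} = 49$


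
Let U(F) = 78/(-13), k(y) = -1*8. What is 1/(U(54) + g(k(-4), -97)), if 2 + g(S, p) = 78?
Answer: 1/70 ≈ 0.014286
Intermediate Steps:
k(y) = -8
g(S, p) = 76 (g(S, p) = -2 + 78 = 76)
U(F) = -6 (U(F) = 78*(-1/13) = -6)
1/(U(54) + g(k(-4), -97)) = 1/(-6 + 76) = 1/70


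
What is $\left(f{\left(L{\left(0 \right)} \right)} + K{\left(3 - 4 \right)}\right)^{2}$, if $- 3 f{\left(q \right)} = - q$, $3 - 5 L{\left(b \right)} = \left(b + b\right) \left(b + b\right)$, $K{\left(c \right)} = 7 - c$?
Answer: $\frac{1681}{25} \approx 67.24$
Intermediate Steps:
$L{\left(b \right)} = \frac{3}{5} - \frac{4 b^{2}}{5}$ ($L{\left(b \right)} = \frac{3}{5} - \frac{\left(b + b\right) \left(b + b\right)}{5} = \frac{3}{5} - \frac{2 b 2 b}{5} = \frac{3}{5} - \frac{4 b^{2}}{5}$)
$f{\left(q \right)} = \frac{q}{3}$ ($f{\left(q \right)} = - \frac{\left(-1\right) q}{3} = \frac{q}{3}$)
$\left(f{\left(L{\left(0 \right)} \right)} + K{\left(3 - 4 \right)}\right)^{2} = \left(\frac{\frac{3}{5} - \frac{4 \cdot 0^{2}}{5}}{3} + \left(7 - \left(3 - 4\right)\right)\right)^{2} = \left(\frac{\frac{3}{5} - 0}{3} + \left(7 - -1\right)\right)^{2} = \left(\frac{\frac{3}{5} + 0}{3} + \left(7 + 1\right)\right)^{2} = \left(\frac{1}{3} \cdot \frac{3}{5} + 8\right)^{2} = \left(\frac{1}{5} + 8\right)^{2} = \left(\frac{41}{5}\right)^{2} = \frac{1681}{25}$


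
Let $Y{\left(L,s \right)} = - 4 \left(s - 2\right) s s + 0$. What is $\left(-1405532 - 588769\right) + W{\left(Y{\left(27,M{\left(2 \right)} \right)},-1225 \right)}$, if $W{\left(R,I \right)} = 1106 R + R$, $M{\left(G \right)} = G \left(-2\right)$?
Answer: $-1569213$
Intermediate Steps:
$M{\left(G \right)} = - 2 G$
$Y{\left(L,s \right)} = - 4 s^{2} \left(-2 + s\right)$ ($Y{\left(L,s \right)} = - 4 \left(-2 + s\right) s s + 0 = - 4 s \left(-2 + s\right) s + 0 = - 4 s^{2} \left(-2 + s\right) + 0 = - 4 s^{2} \left(-2 + s\right)$)
$W{\left(R,I \right)} = 1107 R$
$\left(-1405532 - 588769\right) + W{\left(Y{\left(27,M{\left(2 \right)} \right)},-1225 \right)} = \left(-1405532 - 588769\right) + 1107 \cdot 4 \left(\left(-2\right) 2\right)^{2} \left(2 - \left(-2\right) 2\right) = -1994301 + 1107 \cdot 4 \left(-4\right)^{2} \left(2 - -4\right) = -1994301 + 1107 \cdot 4 \cdot 16 \left(2 + 4\right) = -1994301 + 1107 \cdot 4 \cdot 16 \cdot 6 = -1994301 + 1107 \cdot 384 = -1994301 + 425088 = -1569213$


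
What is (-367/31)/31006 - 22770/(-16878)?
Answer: 3646668499/2703816218 ≈ 1.3487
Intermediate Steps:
(-367/31)/31006 - 22770/(-16878) = ((1/31)*(-367))*(1/31006) - 22770*(-1/16878) = -367/31*1/31006 + 3795/2813 = -367/961186 + 3795/2813 = 3646668499/2703816218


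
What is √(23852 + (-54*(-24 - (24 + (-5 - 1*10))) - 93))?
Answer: √25541 ≈ 159.82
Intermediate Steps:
√(23852 + (-54*(-24 - (24 + (-5 - 1*10))) - 93)) = √(23852 + (-54*(-24 - (24 + (-5 - 10))) - 93)) = √(23852 + (-54*(-24 - (24 - 15)) - 93)) = √(23852 + (-54*(-24 - 1*9) - 93)) = √(23852 + (-54*(-24 - 9) - 93)) = √(23852 + (-54*(-33) - 93)) = √(23852 + (1782 - 93)) = √(23852 + 1689) = √25541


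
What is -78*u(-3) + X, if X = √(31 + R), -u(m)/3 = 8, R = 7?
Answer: 1872 + √38 ≈ 1878.2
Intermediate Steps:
u(m) = -24 (u(m) = -3*8 = -24)
X = √38 (X = √(31 + 7) = √38 ≈ 6.1644)
-78*u(-3) + X = -78*(-24) + √38 = 1872 + √38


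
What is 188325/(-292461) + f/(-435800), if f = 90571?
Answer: -36186840077/42484834600 ≈ -0.85176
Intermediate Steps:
188325/(-292461) + f/(-435800) = 188325/(-292461) + 90571/(-435800) = 188325*(-1/292461) + 90571*(-1/435800) = -62775/97487 - 90571/435800 = -36186840077/42484834600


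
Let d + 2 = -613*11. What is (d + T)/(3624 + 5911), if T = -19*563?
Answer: -17442/9535 ≈ -1.8293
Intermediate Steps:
T = -10697
d = -6745 (d = -2 - 613*11 = -2 - 6743 = -6745)
(d + T)/(3624 + 5911) = (-6745 - 10697)/(3624 + 5911) = -17442/9535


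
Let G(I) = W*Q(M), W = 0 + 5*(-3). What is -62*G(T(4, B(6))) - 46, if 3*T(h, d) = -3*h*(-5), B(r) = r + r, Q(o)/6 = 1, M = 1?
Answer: 5534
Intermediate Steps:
Q(o) = 6 (Q(o) = 6*1 = 6)
W = -15 (W = 0 - 15 = -15)
B(r) = 2*r
T(h, d) = 5*h (T(h, d) = (-3*h*(-5))/3 = (15*h)/3 = 5*h)
G(I) = -90 (G(I) = -15*6 = -90)
-62*G(T(4, B(6))) - 46 = -62*(-90) - 46 = 5580 - 46 = 5534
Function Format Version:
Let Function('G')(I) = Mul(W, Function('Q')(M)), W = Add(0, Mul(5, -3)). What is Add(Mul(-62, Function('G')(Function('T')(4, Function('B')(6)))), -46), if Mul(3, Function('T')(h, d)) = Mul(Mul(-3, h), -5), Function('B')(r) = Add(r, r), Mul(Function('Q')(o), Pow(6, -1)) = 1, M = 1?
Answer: 5534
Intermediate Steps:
Function('Q')(o) = 6 (Function('Q')(o) = Mul(6, 1) = 6)
W = -15 (W = Add(0, -15) = -15)
Function('B')(r) = Mul(2, r)
Function('T')(h, d) = Mul(5, h) (Function('T')(h, d) = Mul(Rational(1, 3), Mul(Mul(-3, h), -5)) = Mul(Rational(1, 3), Mul(15, h)) = Mul(5, h))
Function('G')(I) = -90 (Function('G')(I) = Mul(-15, 6) = -90)
Add(Mul(-62, Function('G')(Function('T')(4, Function('B')(6)))), -46) = Add(Mul(-62, -90), -46) = Add(5580, -46) = 5534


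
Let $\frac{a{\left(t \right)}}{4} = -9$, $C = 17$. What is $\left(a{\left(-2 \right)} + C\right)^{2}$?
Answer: $361$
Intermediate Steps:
$a{\left(t \right)} = -36$ ($a{\left(t \right)} = 4 \left(-9\right) = -36$)
$\left(a{\left(-2 \right)} + C\right)^{2} = \left(-36 + 17\right)^{2} = \left(-19\right)^{2} = 361$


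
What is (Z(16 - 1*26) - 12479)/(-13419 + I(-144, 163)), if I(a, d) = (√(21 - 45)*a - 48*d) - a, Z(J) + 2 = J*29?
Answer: 29939481/49518385 - 408672*I*√6/49518385 ≈ 0.60461 - 0.020215*I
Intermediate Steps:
Z(J) = -2 + 29*J (Z(J) = -2 + J*29 = -2 + 29*J)
I(a, d) = -a - 48*d + 2*I*a*√6 (I(a, d) = (√(-24)*a - 48*d) - a = ((2*I*√6)*a - 48*d) - a = (2*I*a*√6 - 48*d) - a = (-48*d + 2*I*a*√6) - a = -a - 48*d + 2*I*a*√6)
(Z(16 - 1*26) - 12479)/(-13419 + I(-144, 163)) = ((-2 + 29*(16 - 1*26)) - 12479)/(-13419 + (-1*(-144) - 48*163 + 2*I*(-144)*√6)) = ((-2 + 29*(16 - 26)) - 12479)/(-13419 + (144 - 7824 - 288*I*√6)) = ((-2 + 29*(-10)) - 12479)/(-13419 + (-7680 - 288*I*√6)) = ((-2 - 290) - 12479)/(-21099 - 288*I*√6) = (-292 - 12479)/(-21099 - 288*I*√6) = -12771/(-21099 - 288*I*√6)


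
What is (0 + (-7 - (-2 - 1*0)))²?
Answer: 25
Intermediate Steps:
(0 + (-7 - (-2 - 1*0)))² = (0 + (-7 - (-2 + 0)))² = (0 + (-7 - 1*(-2)))² = (0 + (-7 + 2))² = (0 - 5)² = (-5)² = 25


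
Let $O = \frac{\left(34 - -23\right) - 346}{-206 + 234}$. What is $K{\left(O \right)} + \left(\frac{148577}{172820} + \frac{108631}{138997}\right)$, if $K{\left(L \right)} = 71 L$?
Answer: $- \frac{30737028691998}{42037557695} \approx -731.18$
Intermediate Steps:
$O = - \frac{289}{28}$ ($O = \frac{\left(34 + 23\right) - 346}{28} = \left(57 - 346\right) \frac{1}{28} = \left(-289\right) \frac{1}{28} = - \frac{289}{28} \approx -10.321$)
$K{\left(O \right)} + \left(\frac{148577}{172820} + \frac{108631}{138997}\right) = 71 \left(- \frac{289}{28}\right) + \left(\frac{148577}{172820} + \frac{108631}{138997}\right) = - \frac{20519}{28} + \left(148577 \cdot \frac{1}{172820} + 108631 \cdot \frac{1}{138997}\right) = - \frac{20519}{28} + \left(\frac{148577}{172820} + \frac{108631}{138997}\right) = - \frac{20519}{28} + \frac{39425366689}{24021461540} = - \frac{30737028691998}{42037557695}$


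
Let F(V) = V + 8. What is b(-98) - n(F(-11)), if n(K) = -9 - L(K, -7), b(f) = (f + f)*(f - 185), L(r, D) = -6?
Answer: 55471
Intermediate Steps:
F(V) = 8 + V
b(f) = 2*f*(-185 + f) (b(f) = (2*f)*(-185 + f) = 2*f*(-185 + f))
n(K) = -3 (n(K) = -9 - 1*(-6) = -9 + 6 = -3)
b(-98) - n(F(-11)) = 2*(-98)*(-185 - 98) - 1*(-3) = 2*(-98)*(-283) + 3 = 55468 + 3 = 55471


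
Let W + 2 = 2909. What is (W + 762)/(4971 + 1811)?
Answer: 3669/6782 ≈ 0.54099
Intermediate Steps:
W = 2907 (W = -2 + 2909 = 2907)
(W + 762)/(4971 + 1811) = (2907 + 762)/(4971 + 1811) = 3669/6782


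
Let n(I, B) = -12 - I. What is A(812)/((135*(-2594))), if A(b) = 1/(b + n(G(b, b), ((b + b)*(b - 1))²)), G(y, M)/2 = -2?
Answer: -1/281552760 ≈ -3.5517e-9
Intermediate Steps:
G(y, M) = -4 (G(y, M) = 2*(-2) = -4)
A(b) = 1/(-8 + b) (A(b) = 1/(b + (-12 - 1*(-4))) = 1/(b + (-12 + 4)) = 1/(b - 8) = 1/(-8 + b))
A(812)/((135*(-2594))) = 1/((-8 + 812)*((135*(-2594)))) = 1/(804*(-350190)) = (1/804)*(-1/350190) = -1/281552760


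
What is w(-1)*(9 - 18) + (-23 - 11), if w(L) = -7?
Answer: 29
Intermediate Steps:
w(-1)*(9 - 18) + (-23 - 11) = -7*(9 - 18) + (-23 - 11) = -7*(-9) - 34 = 63 - 34 = 29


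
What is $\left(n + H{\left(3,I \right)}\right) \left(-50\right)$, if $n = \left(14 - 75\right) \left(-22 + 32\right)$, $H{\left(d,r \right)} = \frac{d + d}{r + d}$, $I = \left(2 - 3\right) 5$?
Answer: $30650$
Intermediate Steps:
$I = -5$ ($I = \left(-1\right) 5 = -5$)
$H{\left(d,r \right)} = \frac{2 d}{d + r}$
$n = -610$ ($n = \left(-61\right) 10 = -610$)
$\left(n + H{\left(3,I \right)}\right) \left(-50\right) = \left(-610 + 2 \cdot 3 \frac{1}{3 - 5}\right) \left(-50\right) = \left(-610 + 2 \cdot 3 \frac{1}{-2}\right) \left(-50\right) = \left(-610 + 2 \cdot 3 \left(- \frac{1}{2}\right)\right) \left(-50\right) = \left(-610 - 3\right) \left(-50\right) = \left(-613\right) \left(-50\right) = 30650$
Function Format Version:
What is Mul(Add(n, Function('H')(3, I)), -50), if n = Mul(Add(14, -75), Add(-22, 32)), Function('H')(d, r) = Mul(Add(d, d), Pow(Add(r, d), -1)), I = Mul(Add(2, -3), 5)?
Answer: 30650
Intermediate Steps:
I = -5 (I = Mul(-1, 5) = -5)
Function('H')(d, r) = Mul(2, d, Pow(Add(d, r), -1)) (Function('H')(d, r) = Mul(Mul(2, d), Pow(Add(d, r), -1)) = Mul(2, d, Pow(Add(d, r), -1)))
n = -610 (n = Mul(-61, 10) = -610)
Mul(Add(n, Function('H')(3, I)), -50) = Mul(Add(-610, Mul(2, 3, Pow(Add(3, -5), -1))), -50) = Mul(Add(-610, Mul(2, 3, Pow(-2, -1))), -50) = Mul(Add(-610, Mul(2, 3, Rational(-1, 2))), -50) = Mul(Add(-610, -3), -50) = Mul(-613, -50) = 30650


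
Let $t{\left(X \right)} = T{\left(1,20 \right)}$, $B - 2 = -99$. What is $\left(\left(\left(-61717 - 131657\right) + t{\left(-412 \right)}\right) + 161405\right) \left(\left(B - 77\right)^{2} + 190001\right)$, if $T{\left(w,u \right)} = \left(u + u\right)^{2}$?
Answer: $-6689592213$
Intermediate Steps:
$B = -97$ ($B = 2 - 99 = -97$)
$T{\left(w,u \right)} = 4 u^{2}$ ($T{\left(w,u \right)} = \left(2 u\right)^{2} = 4 u^{2}$)
$t{\left(X \right)} = 1600$ ($t{\left(X \right)} = 4 \cdot 20^{2} = 4 \cdot 400 = 1600$)
$\left(\left(\left(-61717 - 131657\right) + t{\left(-412 \right)}\right) + 161405\right) \left(\left(B - 77\right)^{2} + 190001\right) = \left(\left(\left(-61717 - 131657\right) + 1600\right) + 161405\right) \left(\left(-97 - 77\right)^{2} + 190001\right) = \left(\left(-193374 + 1600\right) + 161405\right) \left(\left(-174\right)^{2} + 190001\right) = \left(-191774 + 161405\right) \left(30276 + 190001\right) = \left(-30369\right) 220277 = -6689592213$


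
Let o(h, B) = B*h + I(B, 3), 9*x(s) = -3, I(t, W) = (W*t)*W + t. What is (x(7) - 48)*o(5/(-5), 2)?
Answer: -870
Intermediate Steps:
I(t, W) = t + t*W² (I(t, W) = t*W² + t = t + t*W²)
x(s) = -⅓ (x(s) = (⅑)*(-3) = -⅓)
o(h, B) = 10*B + B*h (o(h, B) = B*h + B*(1 + 3²) = B*h + B*(1 + 9) = B*h + B*10 = B*h + 10*B = 10*B + B*h)
(x(7) - 48)*o(5/(-5), 2) = (-⅓ - 48)*(2*(10 + 5/(-5))) = -290*(10 + 5*(-⅕))/3 = -290*(10 - 1)/3 = -290*9/3 = -145/3*18 = -870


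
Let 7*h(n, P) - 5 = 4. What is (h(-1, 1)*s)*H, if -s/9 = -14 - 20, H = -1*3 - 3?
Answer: -16524/7 ≈ -2360.6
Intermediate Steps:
h(n, P) = 9/7 (h(n, P) = 5/7 + (⅐)*4 = 5/7 + 4/7 = 9/7)
H = -6 (H = -3 - 3 = -6)
s = 306 (s = -9*(-14 - 20) = -9*(-34) = 306)
(h(-1, 1)*s)*H = ((9/7)*306)*(-6) = (2754/7)*(-6) = -16524/7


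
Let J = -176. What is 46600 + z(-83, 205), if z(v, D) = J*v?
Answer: 61208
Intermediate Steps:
z(v, D) = -176*v
46600 + z(-83, 205) = 46600 - 176*(-83) = 46600 + 14608 = 61208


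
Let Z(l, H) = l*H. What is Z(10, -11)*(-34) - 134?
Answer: 3606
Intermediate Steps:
Z(l, H) = H*l
Z(10, -11)*(-34) - 134 = -11*10*(-34) - 134 = -110*(-34) - 134 = 3740 - 134 = 3606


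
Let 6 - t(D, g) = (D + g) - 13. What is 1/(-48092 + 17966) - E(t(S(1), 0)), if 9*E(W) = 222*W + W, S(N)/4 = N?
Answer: -3732277/10042 ≈ -371.67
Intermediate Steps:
S(N) = 4*N
t(D, g) = 19 - D - g (t(D, g) = 6 - ((D + g) - 13) = 6 - (-13 + D + g) = 6 + (13 - D - g) = 19 - D - g)
E(W) = 223*W/9 (E(W) = (222*W + W)/9 = (223*W)/9 = 223*W/9)
1/(-48092 + 17966) - E(t(S(1), 0)) = 1/(-48092 + 17966) - 223*(19 - 4 - 1*0)/9 = 1/(-30126) - 223*(19 - 1*4 + 0)/9 = -1/30126 - 223*(19 - 4 + 0)/9 = -1/30126 - 223*15/9 = -1/30126 - 1*1115/3 = -1/30126 - 1115/3 = -3732277/10042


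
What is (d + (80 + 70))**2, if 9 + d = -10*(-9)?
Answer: 53361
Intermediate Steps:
d = 81 (d = -9 - 10*(-9) = -9 + 90 = 81)
(d + (80 + 70))**2 = (81 + (80 + 70))**2 = (81 + 150)**2 = 231**2 = 53361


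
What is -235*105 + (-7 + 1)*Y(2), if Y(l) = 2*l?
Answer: -24699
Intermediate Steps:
-235*105 + (-7 + 1)*Y(2) = -235*105 + (-7 + 1)*(2*2) = -24675 - 6*4 = -24675 - 24 = -24699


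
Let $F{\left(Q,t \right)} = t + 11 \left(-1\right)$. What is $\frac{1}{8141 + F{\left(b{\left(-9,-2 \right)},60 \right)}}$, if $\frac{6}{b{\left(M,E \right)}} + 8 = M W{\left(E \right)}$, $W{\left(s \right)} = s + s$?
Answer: $\frac{1}{8190} \approx 0.0001221$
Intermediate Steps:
$W{\left(s \right)} = 2 s$
$b{\left(M,E \right)} = \frac{6}{-8 + 2 E M}$ ($b{\left(M,E \right)} = \frac{6}{-8 + M 2 E} = \frac{6}{-8 + 2 E M}$)
$F{\left(Q,t \right)} = -11 + t$ ($F{\left(Q,t \right)} = t - 11 = -11 + t$)
$\frac{1}{8141 + F{\left(b{\left(-9,-2 \right)},60 \right)}} = \frac{1}{8141 + \left(-11 + 60\right)} = \frac{1}{8141 + 49} = \frac{1}{8190}$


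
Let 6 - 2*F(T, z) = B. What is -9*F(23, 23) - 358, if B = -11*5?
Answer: -1265/2 ≈ -632.50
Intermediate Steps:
B = -55
F(T, z) = 61/2 (F(T, z) = 3 - ½*(-55) = 3 + 55/2 = 61/2)
-9*F(23, 23) - 358 = -9*61/2 - 358 = -549/2 - 358 = -1265/2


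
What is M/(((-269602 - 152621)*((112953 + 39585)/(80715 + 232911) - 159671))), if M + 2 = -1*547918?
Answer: -1591129240/195773954391123 ≈ -8.1274e-6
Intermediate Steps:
M = -547920 (M = -2 - 1*547918 = -2 - 547918 = -547920)
M/(((-269602 - 152621)*((112953 + 39585)/(80715 + 232911) - 159671))) = -547920*1/((-269602 - 152621)*((112953 + 39585)/(80715 + 232911) - 159671)) = -547920*(-1/(422223*(152538/313626 - 159671))) = -547920*(-1/(422223*(152538*(1/313626) - 159671))) = -547920*(-1/(422223*(25423/52271 - 159671))) = -547920/((-422223*(-8346137418/52271))) = -547920/3523931179040214/52271 = -547920*52271/3523931179040214 = -1591129240/195773954391123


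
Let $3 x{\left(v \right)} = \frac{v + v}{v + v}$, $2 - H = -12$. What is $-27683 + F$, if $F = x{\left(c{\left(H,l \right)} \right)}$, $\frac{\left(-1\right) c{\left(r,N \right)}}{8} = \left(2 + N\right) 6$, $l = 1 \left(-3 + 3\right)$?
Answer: $- \frac{83048}{3} \approx -27683.0$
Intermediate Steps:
$H = 14$ ($H = 2 - -12 = 2 + 12 = 14$)
$l = 0$ ($l = 1 \cdot 0 = 0$)
$c{\left(r,N \right)} = -96 - 48 N$ ($c{\left(r,N \right)} = - 8 \left(2 + N\right) 6 = - 8 \left(12 + 6 N\right) = -96 - 48 N$)
$x{\left(v \right)} = \frac{1}{3}$ ($x{\left(v \right)} = \frac{\left(v + v\right) \frac{1}{v + v}}{3} = \frac{2 v \frac{1}{2 v}}{3} = \frac{1}{3} \cdot 1 = \frac{1}{3}$)
$F = \frac{1}{3} \approx 0.33333$
$-27683 + F = -27683 + \frac{1}{3} = - \frac{83048}{3}$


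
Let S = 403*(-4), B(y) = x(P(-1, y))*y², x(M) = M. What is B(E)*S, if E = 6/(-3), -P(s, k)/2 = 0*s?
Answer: 0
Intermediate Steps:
P(s, k) = 0 (P(s, k) = -0*s = -2*0 = 0)
E = -2 (E = 6*(-⅓) = -2)
B(y) = 0 (B(y) = 0*y² = 0)
S = -1612
B(E)*S = 0*(-1612) = 0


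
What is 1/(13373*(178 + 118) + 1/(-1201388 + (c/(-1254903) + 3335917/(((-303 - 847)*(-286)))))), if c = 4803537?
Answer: 552793076315817/2188180535632680408236 ≈ 2.5263e-7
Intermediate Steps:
1/(13373*(178 + 118) + 1/(-1201388 + (c/(-1254903) + 3335917/(((-303 - 847)*(-286)))))) = 1/(13373*(178 + 118) + 1/(-1201388 + (4803537/(-1254903) + 3335917/(((-303 - 847)*(-286)))))) = 1/(13373*296 + 1/(-1201388 + (4803537*(-1/1254903) + 3335917/((-1150*(-286)))))) = 1/(3958408 + 1/(-1201388 + (-1601179/418301 + 3335917/328900))) = 1/(3958408 + 1/(-1201388 + (-1601179/418301 + 3335917*(1/328900)))) = 1/(3958408 + 1/(-1201388 + (-1601179/418301 + 256609/25300))) = 1/(3958408 + 1/(-1201388 + 2905650983/460131100)) = 1/(3958408 + 1/(-552793076315817/460131100)) = 1/(3958408 - 460131100/552793076315817) = 1/(2188180535632680408236/552793076315817) = 552793076315817/2188180535632680408236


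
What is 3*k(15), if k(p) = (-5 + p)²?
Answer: 300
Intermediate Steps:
3*k(15) = 3*(-5 + 15)² = 3*10² = 3*100 = 300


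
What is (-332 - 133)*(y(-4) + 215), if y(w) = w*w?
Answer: -107415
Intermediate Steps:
y(w) = w²
(-332 - 133)*(y(-4) + 215) = (-332 - 133)*((-4)² + 215) = -465*(16 + 215) = -465*231 = -107415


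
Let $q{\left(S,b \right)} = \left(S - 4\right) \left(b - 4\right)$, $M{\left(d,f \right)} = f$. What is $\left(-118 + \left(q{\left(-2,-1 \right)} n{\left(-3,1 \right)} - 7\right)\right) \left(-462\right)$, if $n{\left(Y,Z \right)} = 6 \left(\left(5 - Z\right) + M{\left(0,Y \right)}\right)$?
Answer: $-25410$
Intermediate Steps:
$q{\left(S,b \right)} = \left(-4 + S\right) \left(-4 + b\right)$
$n{\left(Y,Z \right)} = 30 - 6 Z + 6 Y$ ($n{\left(Y,Z \right)} = 6 \left(\left(5 - Z\right) + Y\right) = 6 \left(5 + Y - Z\right) = 30 - 6 Z + 6 Y$)
$\left(-118 + \left(q{\left(-2,-1 \right)} n{\left(-3,1 \right)} - 7\right)\right) \left(-462\right) = \left(-118 - \left(7 - \left(16 - -8 - -4 - -2\right) \left(30 - 6 + 6 \left(-3\right)\right)\right)\right) \left(-462\right) = \left(-118 - \left(7 - \left(16 + 8 + 4 + 2\right) \left(30 - 6 - 18\right)\right)\right) \left(-462\right) = \left(-118 + \left(30 \cdot 6 - 7\right)\right) \left(-462\right) = \left(-118 + \left(180 - 7\right)\right) \left(-462\right) = \left(-118 + 173\right) \left(-462\right) = 55 \left(-462\right) = -25410$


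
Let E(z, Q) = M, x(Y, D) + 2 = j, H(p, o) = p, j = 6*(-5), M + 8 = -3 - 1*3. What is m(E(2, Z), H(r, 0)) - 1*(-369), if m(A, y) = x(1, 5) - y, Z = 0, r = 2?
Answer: 335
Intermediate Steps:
M = -14 (M = -8 + (-3 - 1*3) = -8 + (-3 - 3) = -8 - 6 = -14)
j = -30
x(Y, D) = -32 (x(Y, D) = -2 - 30 = -32)
E(z, Q) = -14
m(A, y) = -32 - y
m(E(2, Z), H(r, 0)) - 1*(-369) = (-32 - 1*2) - 1*(-369) = (-32 - 2) + 369 = -34 + 369 = 335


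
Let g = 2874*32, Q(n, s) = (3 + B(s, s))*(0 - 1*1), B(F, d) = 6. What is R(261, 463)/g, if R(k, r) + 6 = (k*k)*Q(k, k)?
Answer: -204365/30656 ≈ -6.6664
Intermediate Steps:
Q(n, s) = -9 (Q(n, s) = (3 + 6)*(0 - 1*1) = 9*(0 - 1) = 9*(-1) = -9)
R(k, r) = -6 - 9*k² (R(k, r) = -6 + (k*k)*(-9) = -6 + k²*(-9) = -6 - 9*k²)
g = 91968
R(261, 463)/g = (-6 - 9*261²)/91968 = (-6 - 9*68121)*(1/91968) = (-6 - 613089)*(1/91968) = -613095*1/91968 = -204365/30656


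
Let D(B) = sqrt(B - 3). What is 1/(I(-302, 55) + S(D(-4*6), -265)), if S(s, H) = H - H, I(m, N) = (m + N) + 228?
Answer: -1/19 ≈ -0.052632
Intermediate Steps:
D(B) = sqrt(-3 + B)
I(m, N) = 228 + N + m (I(m, N) = (N + m) + 228 = 228 + N + m)
S(s, H) = 0
1/(I(-302, 55) + S(D(-4*6), -265)) = 1/((228 + 55 - 302) + 0) = 1/(-19 + 0) = 1/(-19) = -1/19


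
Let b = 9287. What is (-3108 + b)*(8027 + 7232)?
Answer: 94285361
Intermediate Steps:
(-3108 + b)*(8027 + 7232) = (-3108 + 9287)*(8027 + 7232) = 6179*15259 = 94285361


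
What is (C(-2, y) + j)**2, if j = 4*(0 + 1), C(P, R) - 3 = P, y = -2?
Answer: 25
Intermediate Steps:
C(P, R) = 3 + P
j = 4 (j = 4*1 = 4)
(C(-2, y) + j)**2 = ((3 - 2) + 4)**2 = (1 + 4)**2 = 5**2 = 25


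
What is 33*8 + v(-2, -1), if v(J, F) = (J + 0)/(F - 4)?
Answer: 1322/5 ≈ 264.40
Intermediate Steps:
v(J, F) = J/(-4 + F)
33*8 + v(-2, -1) = 33*8 - 2/(-4 - 1) = 264 - 2/(-5) = 264 - 2*(-⅕) = 264 + ⅖ = 1322/5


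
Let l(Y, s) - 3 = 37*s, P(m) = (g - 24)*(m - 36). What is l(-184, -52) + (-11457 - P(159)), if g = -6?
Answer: -9688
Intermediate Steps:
P(m) = 1080 - 30*m (P(m) = (-6 - 24)*(m - 36) = -30*(-36 + m) = 1080 - 30*m)
l(Y, s) = 3 + 37*s
l(-184, -52) + (-11457 - P(159)) = (3 + 37*(-52)) + (-11457 - (1080 - 30*159)) = (3 - 1924) + (-11457 - (1080 - 4770)) = -1921 + (-11457 - 1*(-3690)) = -1921 + (-11457 + 3690) = -1921 - 7767 = -9688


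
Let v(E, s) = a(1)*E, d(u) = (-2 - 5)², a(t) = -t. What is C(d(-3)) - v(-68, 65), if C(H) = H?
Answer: -19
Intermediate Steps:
d(u) = 49 (d(u) = (-7)² = 49)
v(E, s) = -E (v(E, s) = (-1*1)*E = -E)
C(d(-3)) - v(-68, 65) = 49 - (-1)*(-68) = 49 - 1*68 = 49 - 68 = -19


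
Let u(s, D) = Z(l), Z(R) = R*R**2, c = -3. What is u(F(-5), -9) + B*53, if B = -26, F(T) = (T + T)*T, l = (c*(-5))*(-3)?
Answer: -92503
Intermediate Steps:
l = -45 (l = -3*(-5)*(-3) = 15*(-3) = -45)
F(T) = 2*T**2 (F(T) = (2*T)*T = 2*T**2)
Z(R) = R**3
u(s, D) = -91125 (u(s, D) = (-45)**3 = -91125)
u(F(-5), -9) + B*53 = -91125 - 26*53 = -91125 - 1378 = -92503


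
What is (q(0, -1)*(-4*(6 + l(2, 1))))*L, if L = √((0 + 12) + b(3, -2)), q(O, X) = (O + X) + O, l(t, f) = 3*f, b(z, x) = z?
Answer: 36*√15 ≈ 139.43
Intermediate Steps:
q(O, X) = X + 2*O
L = √15 (L = √((0 + 12) + 3) = √(12 + 3) = √15 ≈ 3.8730)
(q(0, -1)*(-4*(6 + l(2, 1))))*L = ((-1 + 2*0)*(-4*(6 + 3*1)))*√15 = ((-1 + 0)*(-4*(6 + 3)))*√15 = (-(-4)*9)*√15 = (-1*(-36))*√15 = 36*√15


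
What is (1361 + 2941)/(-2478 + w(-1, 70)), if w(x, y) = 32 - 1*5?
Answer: -1434/817 ≈ -1.7552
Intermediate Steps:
w(x, y) = 27 (w(x, y) = 32 - 5 = 27)
(1361 + 2941)/(-2478 + w(-1, 70)) = (1361 + 2941)/(-2478 + 27) = 4302/(-2451) = 4302*(-1/2451) = -1434/817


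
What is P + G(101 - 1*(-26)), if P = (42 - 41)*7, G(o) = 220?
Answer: 227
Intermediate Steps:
P = 7 (P = 1*7 = 7)
P + G(101 - 1*(-26)) = 7 + 220 = 227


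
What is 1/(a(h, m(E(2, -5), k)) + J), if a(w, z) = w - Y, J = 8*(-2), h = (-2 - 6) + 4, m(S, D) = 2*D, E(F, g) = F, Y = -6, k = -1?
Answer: -1/14 ≈ -0.071429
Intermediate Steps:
h = -4 (h = -8 + 4 = -4)
J = -16
a(w, z) = 6 + w (a(w, z) = w - 1*(-6) = w + 6 = 6 + w)
1/(a(h, m(E(2, -5), k)) + J) = 1/((6 - 4) - 16) = 1/(2 - 16) = 1/(-14) = -1/14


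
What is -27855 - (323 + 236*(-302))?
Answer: 43094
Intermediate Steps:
-27855 - (323 + 236*(-302)) = -27855 - (323 - 71272) = -27855 - 1*(-70949) = -27855 + 70949 = 43094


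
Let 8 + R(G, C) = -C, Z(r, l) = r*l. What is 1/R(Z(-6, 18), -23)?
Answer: 1/15 ≈ 0.066667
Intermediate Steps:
Z(r, l) = l*r
R(G, C) = -8 - C
1/R(Z(-6, 18), -23) = 1/(-8 - 1*(-23)) = 1/(-8 + 23) = 1/15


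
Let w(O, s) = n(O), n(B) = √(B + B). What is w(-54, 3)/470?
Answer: 3*I*√3/235 ≈ 0.022111*I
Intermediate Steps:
n(B) = √2*√B (n(B) = √(2*B) = √2*√B)
w(O, s) = √2*√O
w(-54, 3)/470 = (√2*√(-54))/470 = (√2*(3*I*√6))*(1/470) = (6*I*√3)*(1/470) = 3*I*√3/235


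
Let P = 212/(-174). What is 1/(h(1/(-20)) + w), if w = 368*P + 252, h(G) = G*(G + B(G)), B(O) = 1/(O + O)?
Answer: -34800/6816113 ≈ -0.0051055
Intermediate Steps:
B(O) = 1/(2*O)
P = -106/87 (P = 212*(-1/174) = -106/87 ≈ -1.2184)
h(G) = G*(G + 1/(2*G))
w = -17084/87 (w = 368*(-106/87) + 252 = -39008/87 + 252 = -17084/87 ≈ -196.37)
1/(h(1/(-20)) + w) = 1/((1/2 + (1/(-20))**2) - 17084/87) = 1/((1/2 + (-1/20)**2) - 17084/87) = 1/((1/2 + 1/400) - 17084/87) = 1/(201/400 - 17084/87) = 1/(-6816113/34800) = -34800/6816113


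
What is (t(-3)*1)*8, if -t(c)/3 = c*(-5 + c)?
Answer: -576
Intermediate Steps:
t(c) = -3*c*(-5 + c)
(t(-3)*1)*8 = ((3*(-3)*(5 - 1*(-3)))*1)*8 = ((3*(-3)*(5 + 3))*1)*8 = ((3*(-3)*8)*1)*8 = -72*1*8 = -72*8 = -576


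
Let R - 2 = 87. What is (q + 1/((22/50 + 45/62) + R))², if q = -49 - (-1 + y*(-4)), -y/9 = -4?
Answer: 180048681641284/19532019049 ≈ 9218.1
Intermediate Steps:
y = 36 (y = -9*(-4) = 36)
R = 89 (R = 2 + 87 = 89)
q = 96 (q = -49 - (-1 + 36*(-4)) = -49 - (-1 - 144) = -49 - 1*(-145) = -49 + 145 = 96)
(q + 1/((22/50 + 45/62) + R))² = (96 + 1/((22/50 + 45/62) + 89))² = (96 + 1/((22*(1/50) + 45*(1/62)) + 89))² = (96 + 1/((11/25 + 45/62) + 89))² = (96 + 1/(1807/1550 + 89))² = (96 + 1/(139757/1550))² = (96 + 1550/139757)² = (13418222/139757)² = 180048681641284/19532019049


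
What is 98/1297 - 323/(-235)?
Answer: 441961/304795 ≈ 1.4500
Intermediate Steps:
98/1297 - 323/(-235) = 98*(1/1297) - 323*(-1/235) = 98/1297 + 323/235 = 441961/304795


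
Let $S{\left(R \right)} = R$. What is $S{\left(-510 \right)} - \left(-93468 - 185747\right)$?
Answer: $278705$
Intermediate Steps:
$S{\left(-510 \right)} - \left(-93468 - 185747\right) = -510 - \left(-93468 - 185747\right) = -510 - -279215 = -510 + 279215 = 278705$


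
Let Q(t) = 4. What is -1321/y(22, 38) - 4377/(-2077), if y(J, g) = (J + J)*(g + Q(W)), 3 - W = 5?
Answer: 5344979/3838296 ≈ 1.3925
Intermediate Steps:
W = -2 (W = 3 - 1*5 = 3 - 5 = -2)
y(J, g) = 2*J*(4 + g) (y(J, g) = (J + J)*(g + 4) = (2*J)*(4 + g) = 2*J*(4 + g))
-1321/y(22, 38) - 4377/(-2077) = -1321*1/(44*(4 + 38)) - 4377/(-2077) = -1321/(2*22*42) - 4377*(-1/2077) = -1321/1848 + 4377/2077 = 5344979/3838296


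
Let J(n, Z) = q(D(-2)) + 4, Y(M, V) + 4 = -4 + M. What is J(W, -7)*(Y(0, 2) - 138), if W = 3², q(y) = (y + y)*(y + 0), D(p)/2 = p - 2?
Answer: -19272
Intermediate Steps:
D(p) = -4 + 2*p (D(p) = 2*(p - 2) = 2*(-2 + p) = -4 + 2*p)
q(y) = 2*y² (q(y) = (2*y)*y = 2*y²)
Y(M, V) = -8 + M (Y(M, V) = -4 + (-4 + M) = -8 + M)
W = 9
J(n, Z) = 132 (J(n, Z) = 2*(-4 + 2*(-2))² + 4 = 2*(-4 - 4)² + 4 = 2*(-8)² + 4 = 2*64 + 4 = 128 + 4 = 132)
J(W, -7)*(Y(0, 2) - 138) = 132*((-8 + 0) - 138) = 132*(-8 - 138) = 132*(-146) = -19272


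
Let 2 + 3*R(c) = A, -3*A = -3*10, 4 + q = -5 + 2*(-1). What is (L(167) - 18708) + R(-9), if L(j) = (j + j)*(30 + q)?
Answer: -37078/3 ≈ -12359.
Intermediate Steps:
q = -11 (q = -4 + (-5 + 2*(-1)) = -4 + (-5 - 2) = -4 - 7 = -11)
A = 10 (A = -(-1)*10 = -⅓*(-30) = 10)
R(c) = 8/3 (R(c) = -⅔ + (⅓)*10 = -⅔ + 10/3 = 8/3)
L(j) = 38*j (L(j) = (j + j)*(30 - 11) = (2*j)*19 = 38*j)
(L(167) - 18708) + R(-9) = (38*167 - 18708) + 8/3 = (6346 - 18708) + 8/3 = -12362 + 8/3 = -37078/3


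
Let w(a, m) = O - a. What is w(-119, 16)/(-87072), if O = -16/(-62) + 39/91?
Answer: -6493/4723656 ≈ -0.0013746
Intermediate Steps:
O = 149/217 (O = -16*(-1/62) + 39*(1/91) = 8/31 + 3/7 = 149/217 ≈ 0.68664)
w(a, m) = 149/217 - a
w(-119, 16)/(-87072) = (149/217 - 1*(-119))/(-87072) = (149/217 + 119)*(-1/87072) = (25972/217)*(-1/87072) = -6493/4723656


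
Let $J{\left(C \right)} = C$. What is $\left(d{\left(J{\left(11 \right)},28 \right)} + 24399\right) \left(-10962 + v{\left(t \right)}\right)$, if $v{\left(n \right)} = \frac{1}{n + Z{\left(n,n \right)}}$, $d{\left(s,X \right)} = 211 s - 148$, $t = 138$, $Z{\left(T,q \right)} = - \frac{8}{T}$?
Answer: $- \frac{1386211377642}{4759} \approx -2.9128 \cdot 10^{8}$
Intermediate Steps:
$d{\left(s,X \right)} = -148 + 211 s$
$v{\left(n \right)} = \frac{1}{n - \frac{8}{n}}$
$\left(d{\left(J{\left(11 \right)},28 \right)} + 24399\right) \left(-10962 + v{\left(t \right)}\right) = \left(\left(-148 + 211 \cdot 11\right) + 24399\right) \left(-10962 + \frac{138}{-8 + 138^{2}}\right) = \left(\left(-148 + 2321\right) + 24399\right) \left(-10962 + \frac{138}{-8 + 19044}\right) = \left(2173 + 24399\right) \left(-10962 + \frac{138}{19036}\right) = 26572 \left(-10962 + 138 \cdot \frac{1}{19036}\right) = 26572 \left(-10962 + \frac{69}{9518}\right) = 26572 \left(- \frac{104336247}{9518}\right) = - \frac{1386211377642}{4759}$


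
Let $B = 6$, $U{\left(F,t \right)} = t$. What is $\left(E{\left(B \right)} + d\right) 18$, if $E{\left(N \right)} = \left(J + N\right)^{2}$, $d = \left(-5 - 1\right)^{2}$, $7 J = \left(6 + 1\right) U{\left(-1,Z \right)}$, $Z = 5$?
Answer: $2826$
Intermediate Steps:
$J = 5$ ($J = \frac{\left(6 + 1\right) 5}{7} = \frac{7 \cdot 5}{7} = \frac{1}{7} \cdot 35 = 5$)
$d = 36$ ($d = \left(-6\right)^{2} = 36$)
$E{\left(N \right)} = \left(5 + N\right)^{2}$
$\left(E{\left(B \right)} + d\right) 18 = \left(\left(5 + 6\right)^{2} + 36\right) 18 = \left(11^{2} + 36\right) 18 = \left(121 + 36\right) 18 = 157 \cdot 18 = 2826$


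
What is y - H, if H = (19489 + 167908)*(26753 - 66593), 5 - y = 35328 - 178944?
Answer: 7466040101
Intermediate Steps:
y = 143621 (y = 5 - (35328 - 178944) = 5 - 1*(-143616) = 5 + 143616 = 143621)
H = -7465896480 (H = 187397*(-39840) = -7465896480)
y - H = 143621 - 1*(-7465896480) = 143621 + 7465896480 = 7466040101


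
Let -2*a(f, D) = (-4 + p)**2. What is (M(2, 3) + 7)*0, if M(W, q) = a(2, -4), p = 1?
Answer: 0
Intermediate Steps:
a(f, D) = -9/2 (a(f, D) = -(-4 + 1)**2/2 = -1/2*(-3)**2 = -1/2*9 = -9/2)
M(W, q) = -9/2
(M(2, 3) + 7)*0 = (-9/2 + 7)*0 = (5/2)*0 = 0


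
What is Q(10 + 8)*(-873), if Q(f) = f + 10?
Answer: -24444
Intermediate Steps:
Q(f) = 10 + f
Q(10 + 8)*(-873) = (10 + (10 + 8))*(-873) = (10 + 18)*(-873) = 28*(-873) = -24444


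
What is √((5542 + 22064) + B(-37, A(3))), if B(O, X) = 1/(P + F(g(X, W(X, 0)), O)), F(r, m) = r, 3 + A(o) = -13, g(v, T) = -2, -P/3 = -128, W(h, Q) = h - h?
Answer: √4028378326/382 ≈ 166.15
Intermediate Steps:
W(h, Q) = 0
P = 384 (P = -3*(-128) = 384)
A(o) = -16 (A(o) = -3 - 13 = -16)
B(O, X) = 1/382 (B(O, X) = 1/(384 - 2) = 1/382)
√((5542 + 22064) + B(-37, A(3))) = √((5542 + 22064) + 1/382) = √(27606 + 1/382) = √(10545493/382) = √4028378326/382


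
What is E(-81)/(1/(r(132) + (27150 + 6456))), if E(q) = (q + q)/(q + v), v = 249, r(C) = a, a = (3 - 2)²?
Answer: -129627/4 ≈ -32407.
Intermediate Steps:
a = 1 (a = 1² = 1)
r(C) = 1
E(q) = 2*q/(249 + q) (E(q) = (q + q)/(q + 249) = (2*q)/(249 + q) = 2*q/(249 + q))
E(-81)/(1/(r(132) + (27150 + 6456))) = (2*(-81)/(249 - 81))/(1/(1 + (27150 + 6456))) = (2*(-81)/168)/(1/(1 + 33606)) = (2*(-81)*(1/168))/(1/33607) = -27/(28*1/33607) = -27/28*33607 = -129627/4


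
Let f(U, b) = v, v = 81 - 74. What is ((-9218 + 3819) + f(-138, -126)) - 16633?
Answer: -22025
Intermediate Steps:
v = 7
f(U, b) = 7
((-9218 + 3819) + f(-138, -126)) - 16633 = ((-9218 + 3819) + 7) - 16633 = (-5399 + 7) - 16633 = -5392 - 16633 = -22025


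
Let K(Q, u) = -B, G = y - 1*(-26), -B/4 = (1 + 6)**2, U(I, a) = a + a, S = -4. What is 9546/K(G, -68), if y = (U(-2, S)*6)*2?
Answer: 4773/98 ≈ 48.704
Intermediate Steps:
U(I, a) = 2*a
B = -196 (B = -4*(1 + 6)**2 = -4*7**2 = -4*49 = -196)
y = -96 (y = ((2*(-4))*6)*2 = -8*6*2 = -48*2 = -96)
G = -70 (G = -96 - 1*(-26) = -96 + 26 = -70)
K(Q, u) = 196 (K(Q, u) = -1*(-196) = 196)
9546/K(G, -68) = 9546/196 = 9546*(1/196) = 4773/98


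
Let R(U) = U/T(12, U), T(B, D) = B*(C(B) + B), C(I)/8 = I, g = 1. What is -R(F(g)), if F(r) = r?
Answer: -1/1296 ≈ -0.00077160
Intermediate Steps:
C(I) = 8*I
T(B, D) = 9*B² (T(B, D) = B*(8*B + B) = B*(9*B) = 9*B²)
R(U) = U/1296 (R(U) = U/((9*12²)) = U/((9*144)) = U/1296)
-R(F(g)) = -1/1296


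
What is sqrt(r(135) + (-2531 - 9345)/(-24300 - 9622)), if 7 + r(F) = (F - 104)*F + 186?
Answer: sqrt(1255516688062)/16961 ≈ 66.063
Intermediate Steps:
r(F) = 179 + F*(-104 + F) (r(F) = -7 + ((F - 104)*F + 186) = -7 + ((-104 + F)*F + 186) = -7 + (F*(-104 + F) + 186) = -7 + (186 + F*(-104 + F)) = 179 + F*(-104 + F))
sqrt(r(135) + (-2531 - 9345)/(-24300 - 9622)) = sqrt((179 + 135**2 - 104*135) + (-2531 - 9345)/(-24300 - 9622)) = sqrt((179 + 18225 - 14040) - 11876/(-33922)) = sqrt(4364 - 11876*(-1/33922)) = sqrt(4364 + 5938/16961) = sqrt(74023742/16961) = sqrt(1255516688062)/16961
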